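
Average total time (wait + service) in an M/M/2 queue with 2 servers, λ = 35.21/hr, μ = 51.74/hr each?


a = 0.6805; ρ = 0.3403; P₀ = 0.492249
Lq = P₀·a^c·ρ/(c!(1−ρ)²) = 0.08910
Wq = Lq/λ = 0.08910/35.21 = 0.002531 hr
W = Wq + 1/μ = 0.002531 + 0.01933 = 0.02186 hr

Final: 0.02186 hr


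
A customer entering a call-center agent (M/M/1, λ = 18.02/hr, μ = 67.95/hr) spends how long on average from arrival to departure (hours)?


W = 1/(μ−λ) = 1/(67.95 − 18.02) = 1/49.93 = 0.02003 hr

Final: 0.02003 hr


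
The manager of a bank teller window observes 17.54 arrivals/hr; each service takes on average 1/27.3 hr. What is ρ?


ρ = λ/μ = 17.54/27.3 = 0.6425

Final: 0.6425


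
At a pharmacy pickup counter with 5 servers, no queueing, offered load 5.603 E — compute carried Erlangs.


B(5,5.603) = 0.331780 (Erlang-B)
Carried load = a(1 − B) = 5.603·(1 − 0.331780) = 5.603·0.668220 = 3.7440 E

Final: 3.7440 Erlangs


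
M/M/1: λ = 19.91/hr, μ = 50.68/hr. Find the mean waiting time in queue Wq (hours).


ρ = 19.91/50.68 = 0.3929
Wq = ρ/(μ−λ) = 0.3929/(50.68 − 19.91) = 0.3929/30.77 = 0.01277 hr

Final: 0.01277 hr


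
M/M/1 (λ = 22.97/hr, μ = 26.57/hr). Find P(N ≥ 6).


ρ = 22.97/26.57 = 0.8645
P(N ≥ n) = ρ^n = 0.8645^6 = 0.417462

Final: 0.417462


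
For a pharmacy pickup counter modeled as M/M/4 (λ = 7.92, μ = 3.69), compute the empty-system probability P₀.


a = λ/μ = 7.92/3.69 = 2.1463; ρ = a/c = 0.5366
Σ_{k=0}^{3} a^k/k! (terms k=0..3) = 1.00000 + 2.14634 + 2.30339 + 1.64795 = 7.09769
Tail: a^4/(4!(1−ρ)) = 21.22244/(24·0.4634) = 1.90816
P₀ = 1/(7.09769 + 1.90816) = 1/9.00584 = 0.111039

Final: 0.111039


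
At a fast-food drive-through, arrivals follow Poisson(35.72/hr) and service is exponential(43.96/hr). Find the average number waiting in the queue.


ρ = 35.72/43.96 = 0.8126
Lq = ρ²/(1−ρ) = 0.6602/0.1874 = 3.5224

Final: 3.5224


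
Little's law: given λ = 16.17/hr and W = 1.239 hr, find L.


L = λW = 16.17·1.239 = 20.0346

Final: 20.0346


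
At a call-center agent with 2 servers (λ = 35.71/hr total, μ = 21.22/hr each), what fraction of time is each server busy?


ρ = λ/(cμ) = 35.71/(2·21.22) = 35.71/42.44 = 0.8414

Final: 0.8414


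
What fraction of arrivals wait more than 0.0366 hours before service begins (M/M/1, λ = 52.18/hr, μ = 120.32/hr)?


ρ = 52.18/120.32 = 0.4337
P(Wq > t) = ρ·e^{−(μ−λ)t} = 0.4337·e^{−2.4939}
= 0.4337·0.082585 = 0.035815

Final: 0.035815


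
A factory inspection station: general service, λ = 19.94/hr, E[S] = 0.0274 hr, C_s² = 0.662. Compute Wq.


ρ = λ·E[S] = 19.94·0.0274 = 0.5464
E[S²] = E[S]²(1+C_s²) = 0.0274²·(1+0.662) = 0.001248
Wq = λ·E[S²]/(2(1−ρ)) = 19.94·0.001248/(2·0.4536) = 0.02742 hr

Final: 0.02742 hr


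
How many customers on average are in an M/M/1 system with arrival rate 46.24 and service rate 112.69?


ρ = λ/μ = 46.24/112.69 = 0.4103
L = ρ/(1−ρ) = 0.4103/(1 − 0.4103) = 0.4103/0.5897 = 0.6959

Final: 0.6959


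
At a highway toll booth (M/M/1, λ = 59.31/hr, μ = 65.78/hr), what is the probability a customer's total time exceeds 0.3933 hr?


W ~ Exponential(μ−λ) for M/M/1.
μ − λ = 65.78 − 59.31 = 6.4700
P(W > t) = e^{−(μ−λ)t} = e^{−2.5447} = 0.078500

Final: 0.078500


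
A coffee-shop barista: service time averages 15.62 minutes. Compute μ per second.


μ = 1/(service time) in consistent units.
1 second = 0.0166667 min, so μ = 0.0166667/15.62 = 0.001067 per second

Final: 0.001067 /sec


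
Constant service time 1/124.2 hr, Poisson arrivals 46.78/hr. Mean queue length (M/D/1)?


ρ = 46.78/124.2 = 0.3767
M/D/1: Lq = ρ²/(2(1−ρ)) = 0.1419/(2·0.6233) = 0.11379

Final: 0.11379


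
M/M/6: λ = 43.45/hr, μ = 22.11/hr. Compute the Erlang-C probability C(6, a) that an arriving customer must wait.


a = λ/μ = 1.9652; ρ = a/6 = 0.3275
P₀ = 0.139945 (from M/M/c formula)
C(c,a) = [a^c/(c!(1−ρ))]·P₀ = [57.59784/(720·0.6725)]·0.139945
= 0.11896·0.139945 = 0.016648

Final: 0.016648


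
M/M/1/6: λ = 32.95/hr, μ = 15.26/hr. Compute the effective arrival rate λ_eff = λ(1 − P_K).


ρ = 2.1592; P_K = (1−ρ)ρ^6/(1−ρ^7) = 0.539339
λ_eff = λ(1 − P_K) = 32.95·(1 − 0.539339) = 32.95·0.460661 = 15.1788 /hr

Final: 15.1788 /hr


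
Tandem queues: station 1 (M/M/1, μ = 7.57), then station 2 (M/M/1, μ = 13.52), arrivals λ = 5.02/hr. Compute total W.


Each node sees arrival rate λ = 5.02/hr (tandem ⇒ throughput preserved).
W₁ = 1/(μ₁−λ) = 1/(7.57−5.02) = 0.39216 hr
W₂ = 1/(μ₂−λ) = 1/(13.52−5.02) = 0.11765 hr
W_total = W₁ + W₂ = 0.39216 + 0.11765 = 0.50980 hr

Final: 0.50980 hr


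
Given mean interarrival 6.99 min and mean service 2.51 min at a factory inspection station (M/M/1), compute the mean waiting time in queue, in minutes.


λ = 60/6.99 = 8.5837 /hr
μ = 60/2.51 = 23.9044 /hr
ρ = λ/μ = 8.5837/23.9044 = 0.3591
Wq = ρ/(μ−λ) = 0.3591/(23.9044−8.5837) = 0.02344 hr
In minutes: 0.02344·60 = 1.406 min

Final: 1.406 min


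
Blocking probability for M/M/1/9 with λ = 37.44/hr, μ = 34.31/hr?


ρ = λ/μ = 37.44/34.31 = 1.0912
P_K = (1−ρ)ρ^K/(1−ρ^(K+1)) = (-0.09123·2.193997)/(1 − 2.394149)
= -0.200152/-1.394149 = 0.143566

Final: 0.143566


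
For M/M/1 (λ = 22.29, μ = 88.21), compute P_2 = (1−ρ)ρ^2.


ρ = 22.29/88.21 = 0.2527
P_n = (1−ρ)·ρ^n = (1 − 0.2527)·0.2527^2 = 0.7473·0.063853 = 0.047718

Final: 0.047718


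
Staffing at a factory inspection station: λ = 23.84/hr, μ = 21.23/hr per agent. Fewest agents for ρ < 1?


Stability requires cμ > λ ⇔ c > λ/μ.
λ/μ = 23.84/21.23 = 1.1229
Minimum integer c = ⌊1.1229⌋ + 1 = 2
Check: 2·21.23 = 42.46 > 23.84, while 1·21.23 = 21.23 ≤ 23.84

Final: 2 servers


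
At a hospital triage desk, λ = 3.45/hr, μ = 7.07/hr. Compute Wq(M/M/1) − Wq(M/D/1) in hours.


ρ = 3.45/7.07 = 0.4880
Wq(M/M/1) = ρ/(μ−λ) = 0.4880/3.62 = 0.13480 hr
Wq(M/D/1) = ρ/(2(μ−λ)) = 0.06740 hr
Savings = 0.13480 − 0.06740 = 0.06740 hr

Final: 0.06740 hr


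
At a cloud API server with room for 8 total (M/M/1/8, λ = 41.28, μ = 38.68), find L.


ρ = 41.28/38.68 = 1.0672
L = ρ[1 − (K+1)ρ^K + Kρ^(K+1)] / [(1−ρ)(1−ρ^(K+1))]
Numerator: 1.0672·(1 − 9·1.682774 + 8·1.795887) = 0.237062
Denominator: (-0.06722)·(-0.795887) = 0.053498
L = 0.237062/0.053498 = 4.4312

Final: 4.4312


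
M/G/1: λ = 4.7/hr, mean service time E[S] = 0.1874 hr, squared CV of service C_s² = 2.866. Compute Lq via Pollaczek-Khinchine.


ρ = λ·E[S] = 4.7·0.1874 = 0.8808
Lq = ρ²(1+C_s²)/(2(1−ρ)) = 0.7758·(1+2.866)/(2·0.1192)
= 0.7758·3.8660/0.2384 = 12.57817

Final: 12.57817


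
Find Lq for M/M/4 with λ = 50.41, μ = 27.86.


a = λ/μ = 1.8094; ρ = a/4 = 0.4524
P₀ = 0.160020
Lq = P₀·a^c·ρ / (c!·(1−ρ)²) = 0.160020·10.71871·0.4524/(24·0.29992)
= 0.10779

Final: 0.10779


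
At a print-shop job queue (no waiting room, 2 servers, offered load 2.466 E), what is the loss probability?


B(c,a) = (a^c/c!) / Σ_{k=0}^{c} a^k/k!
a^2/2! = 3.040578
Σ terms (k=0..2): 1.00000 + 2.46600 + 3.04058 = 6.506578
B = 3.040578/6.506578 = 0.467308

Final: 0.467308


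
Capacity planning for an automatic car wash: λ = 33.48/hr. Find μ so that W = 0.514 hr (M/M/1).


W = 1/(μ−λ) ⇒ μ − λ = 1/W = 1/0.514 = 1.9455
μ = λ + 1/W = 33.48 + 1.9455 = 35.4255 per hr

Final: 35.4255 /hr


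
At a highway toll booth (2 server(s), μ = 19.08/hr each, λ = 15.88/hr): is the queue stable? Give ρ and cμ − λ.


Total capacity cμ = 2·19.08 = 38.16/hr
ρ = λ/(cμ) = 15.88/38.16 = 0.4161
Stable ⇔ ρ < 1: YES
Spare capacity = cμ − λ = 38.16 − 15.88 = 22.28/hr

Final: ρ = 0.4161; stable; margin = 22.28/hr


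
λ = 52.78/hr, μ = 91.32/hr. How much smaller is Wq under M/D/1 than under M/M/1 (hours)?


ρ = 52.78/91.32 = 0.5780
Wq(M/M/1) = ρ/(μ−λ) = 0.5780/38.54 = 0.01500 hr
Wq(M/D/1) = ρ/(2(μ−λ)) = 0.007498 hr
Savings = 0.01500 − 0.007498 = 0.007498 hr

Final: 0.007498 hr


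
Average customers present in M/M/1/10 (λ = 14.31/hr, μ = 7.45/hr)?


ρ = 14.31/7.45 = 1.9208
L = ρ[1 − (K+1)ρ^K + Kρ^(K+1)] / [(1−ρ)(1−ρ^(K+1))]
Numerator: 1.9208·(1 − 11·683.649673 + 10·1313.157962) = 10780.391859
Denominator: (-0.9208)·(-1312.157962) = 1208.242096
L = 10780.391859/1208.242096 = 8.9224

Final: 8.9224


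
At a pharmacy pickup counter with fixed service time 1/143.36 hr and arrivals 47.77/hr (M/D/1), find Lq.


ρ = 47.77/143.36 = 0.3332
M/D/1: Lq = ρ²/(2(1−ρ)) = 0.1110/(2·0.6668) = 0.08326

Final: 0.08326


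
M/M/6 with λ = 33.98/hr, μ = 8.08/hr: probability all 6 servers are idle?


a = λ/μ = 33.98/8.08 = 4.2054; ρ = a/c = 0.7009
Σ_{k=0}^{5} a^k/k! (terms k=0..5) = 1.00000 + 4.20545 + 8.84289 + 12.39609 + 13.03277 + 10.96172 = 50.43892
Tail: a^6/(6!(1−ρ)) = 5531.87149/(720·0.2991) = 25.68823
P₀ = 1/(50.43892 + 25.68823) = 1/76.12715 = 0.013136

Final: 0.013136


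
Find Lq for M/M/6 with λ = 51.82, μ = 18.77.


a = λ/μ = 2.7608; ρ = a/6 = 0.4601
P₀ = 0.062597
Lq = P₀·a^c·ρ / (c!·(1−ρ)²) = 0.062597·442.79103·0.4601/(720·0.29146)
= 0.06078

Final: 0.06078


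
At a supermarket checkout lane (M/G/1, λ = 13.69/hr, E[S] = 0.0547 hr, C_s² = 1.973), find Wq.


ρ = λ·E[S] = 13.69·0.0547 = 0.7488
E[S²] = E[S]²(1+C_s²) = 0.0547²·(1+1.973) = 0.008895
Wq = λ·E[S²]/(2(1−ρ)) = 13.69·0.008895/(2·0.2512) = 0.24244 hr

Final: 0.24244 hr


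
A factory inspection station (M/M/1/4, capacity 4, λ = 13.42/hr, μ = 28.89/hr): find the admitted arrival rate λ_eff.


ρ = 0.4645; P_K = (1−ρ)ρ^4/(1−ρ^5) = 0.025483
λ_eff = λ(1 − P_K) = 13.42·(1 − 0.025483) = 13.42·0.974517 = 13.0780 /hr

Final: 13.0780 /hr


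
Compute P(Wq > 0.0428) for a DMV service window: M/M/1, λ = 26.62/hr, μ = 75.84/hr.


ρ = 26.62/75.84 = 0.3510
P(Wq > t) = ρ·e^{−(μ−λ)t} = 0.3510·e^{−2.1066}
= 0.3510·0.121649 = 0.042699

Final: 0.042699


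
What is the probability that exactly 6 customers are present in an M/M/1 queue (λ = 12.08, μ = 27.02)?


ρ = 12.08/27.02 = 0.4471
P_n = (1−ρ)·ρ^n = (1 − 0.4471)·0.4471^6 = 0.5529·0.007985 = 0.004415

Final: 0.004415


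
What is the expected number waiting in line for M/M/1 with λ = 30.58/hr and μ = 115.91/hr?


ρ = 30.58/115.91 = 0.2638
Lq = ρ²/(1−ρ) = 0.06960/0.7362 = 0.09455

Final: 0.09455


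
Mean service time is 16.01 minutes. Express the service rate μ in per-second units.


μ = 1/(service time) in consistent units.
1 second = 0.0166667 min, so μ = 0.0166667/16.01 = 0.001041 per second

Final: 0.001041 /sec


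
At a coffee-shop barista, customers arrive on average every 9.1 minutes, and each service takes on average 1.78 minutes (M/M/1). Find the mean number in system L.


λ = 60/9.1 = 6.5934 /hr
μ = 60/1.78 = 33.7079 /hr
ρ = λ/μ = 6.5934/33.7079 = 0.1956
L = ρ/(1−ρ) = 0.1956/0.8044 = 0.2432

Final: 0.2432


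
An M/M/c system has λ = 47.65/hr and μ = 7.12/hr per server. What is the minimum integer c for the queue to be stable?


Stability requires cμ > λ ⇔ c > λ/μ.
λ/μ = 47.65/7.12 = 6.6924
Minimum integer c = ⌊6.6924⌋ + 1 = 7
Check: 7·7.12 = 49.84 > 47.65, while 6·7.12 = 42.72 ≤ 47.65

Final: 7 servers


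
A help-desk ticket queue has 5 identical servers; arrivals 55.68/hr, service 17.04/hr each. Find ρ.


ρ = λ/(cμ) = 55.68/(5·17.04) = 55.68/85.20 = 0.6535

Final: 0.6535


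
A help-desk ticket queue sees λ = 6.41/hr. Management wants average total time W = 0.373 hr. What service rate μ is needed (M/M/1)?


W = 1/(μ−λ) ⇒ μ − λ = 1/W = 1/0.373 = 2.6810
μ = λ + 1/W = 6.41 + 2.6810 = 9.0910 per hr

Final: 9.0910 /hr


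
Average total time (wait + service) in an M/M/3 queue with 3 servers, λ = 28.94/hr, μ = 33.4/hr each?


a = 0.8665; ρ = 0.2888; P₀ = 0.417659
Lq = P₀·a^c·ρ/(c!(1−ρ)²) = 0.02586
Wq = Lq/λ = 0.02586/28.94 = 0.0008935 hr
W = Wq + 1/μ = 0.0008935 + 0.02994 = 0.03083 hr

Final: 0.03083 hr


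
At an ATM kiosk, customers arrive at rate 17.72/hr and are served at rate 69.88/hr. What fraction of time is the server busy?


ρ = λ/μ = 17.72/69.88 = 0.2536

Final: 0.2536


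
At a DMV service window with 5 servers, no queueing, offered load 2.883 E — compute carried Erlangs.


B(5,2.883) = 0.100161 (Erlang-B)
Carried load = a(1 − B) = 2.883·(1 − 0.100161) = 2.883·0.899839 = 2.5942 E

Final: 2.5942 Erlangs


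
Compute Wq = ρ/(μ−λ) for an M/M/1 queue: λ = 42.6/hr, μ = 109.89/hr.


ρ = 42.6/109.89 = 0.3877
Wq = ρ/(μ−λ) = 0.3877/(109.89 − 42.6) = 0.3877/67.29 = 0.005761 hr

Final: 0.005761 hr


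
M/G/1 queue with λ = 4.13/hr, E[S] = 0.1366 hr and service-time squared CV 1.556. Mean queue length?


ρ = λ·E[S] = 4.13·0.1366 = 0.5642
Lq = ρ²(1+C_s²)/(2(1−ρ)) = 0.3183·(1+1.556)/(2·0.4358)
= 0.3183·2.5560/0.8717 = 0.93326

Final: 0.93326


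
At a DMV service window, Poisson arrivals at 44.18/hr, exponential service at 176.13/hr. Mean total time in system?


W = 1/(μ−λ) = 1/(176.13 − 44.18) = 1/131.95 = 0.007579 hr

Final: 0.007579 hr


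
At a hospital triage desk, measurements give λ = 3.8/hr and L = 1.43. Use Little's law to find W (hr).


W = L/λ = 1.43/3.8 = 0.3763 hr

Final: 0.3763 hr


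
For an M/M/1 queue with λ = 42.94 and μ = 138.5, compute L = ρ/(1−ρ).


ρ = λ/μ = 42.94/138.5 = 0.3100
L = ρ/(1−ρ) = 0.3100/(1 − 0.3100) = 0.3100/0.6900 = 0.4494

Final: 0.4494


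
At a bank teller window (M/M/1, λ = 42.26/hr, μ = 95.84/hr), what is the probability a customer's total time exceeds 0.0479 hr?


W ~ Exponential(μ−λ) for M/M/1.
μ − λ = 95.84 − 42.26 = 53.5800
P(W > t) = e^{−(μ−λ)t} = e^{−2.5665} = 0.076805

Final: 0.076805


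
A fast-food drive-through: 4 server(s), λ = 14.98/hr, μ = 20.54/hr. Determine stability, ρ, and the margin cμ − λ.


Total capacity cμ = 4·20.54 = 82.16/hr
ρ = λ/(cμ) = 14.98/82.16 = 0.1823
Stable ⇔ ρ < 1: YES
Spare capacity = cμ − λ = 82.16 − 14.98 = 67.18/hr

Final: ρ = 0.1823; stable; margin = 67.18/hr


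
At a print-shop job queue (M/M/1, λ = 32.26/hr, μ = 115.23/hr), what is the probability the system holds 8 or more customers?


ρ = 32.26/115.23 = 0.2800
P(N ≥ n) = ρ^n = 0.2800^8 = 0.00003774

Final: 0.00003774


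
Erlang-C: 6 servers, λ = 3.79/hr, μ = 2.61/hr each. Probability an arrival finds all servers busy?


a = λ/μ = 1.4521; ρ = a/6 = 0.2420
P₀ = 0.234029 (from M/M/c formula)
C(c,a) = [a^c/(c!(1−ρ))]·P₀ = [9.37545/(720·0.7580)]·0.234029
= 0.01718·0.234029 = 0.004020

Final: 0.004020


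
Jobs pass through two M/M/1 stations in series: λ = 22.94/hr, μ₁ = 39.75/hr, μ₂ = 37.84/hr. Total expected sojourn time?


Each node sees arrival rate λ = 22.94/hr (tandem ⇒ throughput preserved).
W₁ = 1/(μ₁−λ) = 1/(39.75−22.94) = 0.05949 hr
W₂ = 1/(μ₂−λ) = 1/(37.84−22.94) = 0.06711 hr
W_total = W₁ + W₂ = 0.05949 + 0.06711 = 0.12660 hr

Final: 0.12660 hr


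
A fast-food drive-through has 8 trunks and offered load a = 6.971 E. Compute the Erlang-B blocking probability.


B(c,a) = (a^c/c!) / Σ_{k=0}^{c} a^k/k!
a^8/8! = 138.305719
Σ terms (k=0..8): 1.00000 + 6.97100 + 24.29742 + 56.45911 + 98.39411 + 137.18106 + 159.38153 + 158.72124 + 138.30572 = 780.711188
B = 138.305719/780.711188 = 0.177153

Final: 0.177153


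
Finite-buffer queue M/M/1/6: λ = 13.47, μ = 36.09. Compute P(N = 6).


ρ = λ/μ = 13.47/36.09 = 0.3732
P_K = (1−ρ)ρ^K/(1−ρ^(K+1)) = (0.6268·0.002703)/(1 − 0.001009)
= 0.001694/0.998991 = 0.001696

Final: 0.001696


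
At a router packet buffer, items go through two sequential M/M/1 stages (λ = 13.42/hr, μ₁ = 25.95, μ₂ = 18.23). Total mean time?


Each node sees arrival rate λ = 13.42/hr (tandem ⇒ throughput preserved).
W₁ = 1/(μ₁−λ) = 1/(25.95−13.42) = 0.07981 hr
W₂ = 1/(μ₂−λ) = 1/(18.23−13.42) = 0.20790 hr
W_total = W₁ + W₂ = 0.07981 + 0.20790 = 0.28771 hr

Final: 0.28771 hr


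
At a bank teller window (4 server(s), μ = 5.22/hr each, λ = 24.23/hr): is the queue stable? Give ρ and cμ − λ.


Total capacity cμ = 4·5.22 = 20.88/hr
ρ = λ/(cμ) = 24.23/20.88 = 1.1604
Stable ⇔ ρ < 1: NO
Spare capacity = cμ − λ = 20.88 − 24.23 = -3.35/hr

Final: ρ = 1.1604; unstable; margin = -3.35/hr


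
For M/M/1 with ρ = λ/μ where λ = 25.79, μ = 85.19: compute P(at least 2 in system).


ρ = 25.79/85.19 = 0.3027
P(N ≥ n) = ρ^n = 0.3027^2 = 0.091649

Final: 0.091649


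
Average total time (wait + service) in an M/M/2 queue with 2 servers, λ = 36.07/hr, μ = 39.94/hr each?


a = 0.9031; ρ = 0.4516; P₀ = 0.377835
Lq = P₀·a^c·ρ/(c!(1−ρ)²) = 0.23131
Wq = Lq/λ = 0.23131/36.07 = 0.006413 hr
W = Wq + 1/μ = 0.006413 + 0.02504 = 0.03145 hr

Final: 0.03145 hr


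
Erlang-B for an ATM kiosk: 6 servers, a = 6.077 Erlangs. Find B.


B(c,a) = (a^c/c!) / Σ_{k=0}^{c} a^k/k!
a^6/6! = 69.952449
Σ terms (k=0..6): 1.00000 + 6.07700 + 18.46496 + 37.40386 + 56.82582 + 69.06610 + 69.95245 = 258.790196
B = 69.952449/258.790196 = 0.270306

Final: 0.270306


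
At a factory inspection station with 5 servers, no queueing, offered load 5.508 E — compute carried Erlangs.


B(5,5.508) = 0.324663 (Erlang-B)
Carried load = a(1 − B) = 5.508·(1 − 0.324663) = 5.508·0.675337 = 3.7198 E

Final: 3.7198 Erlangs


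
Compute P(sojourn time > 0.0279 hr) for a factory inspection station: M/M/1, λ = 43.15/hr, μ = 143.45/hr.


W ~ Exponential(μ−λ) for M/M/1.
μ − λ = 143.45 − 43.15 = 100.3000
P(W > t) = e^{−(μ−λ)t} = e^{−2.7984} = 0.060909

Final: 0.060909


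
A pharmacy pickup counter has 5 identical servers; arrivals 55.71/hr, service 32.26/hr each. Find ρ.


ρ = λ/(cμ) = 55.71/(5·32.26) = 55.71/161.30 = 0.3454

Final: 0.3454


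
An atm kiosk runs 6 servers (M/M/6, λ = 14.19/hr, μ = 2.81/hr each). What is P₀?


a = λ/μ = 14.19/2.81 = 5.0498; ρ = a/c = 0.8416
Σ_{k=0}^{5} a^k/k! (terms k=0..5) = 1.00000 + 5.04982 + 12.75035 + 21.46234 + 27.09524 + 27.36523 = 94.72298
Tail: a^6/(6!(1−ρ)) = 16582.74618/(720·0.1584) = 145.43545
P₀ = 1/(94.72298 + 145.43545) = 1/240.15843 = 0.004164

Final: 0.004164


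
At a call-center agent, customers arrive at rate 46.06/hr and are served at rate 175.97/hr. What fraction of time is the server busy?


ρ = λ/μ = 46.06/175.97 = 0.2617

Final: 0.2617


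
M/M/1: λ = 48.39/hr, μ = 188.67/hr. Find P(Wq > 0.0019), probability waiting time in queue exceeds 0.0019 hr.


ρ = 48.39/188.67 = 0.2565
P(Wq > t) = ρ·e^{−(μ−λ)t} = 0.2565·e^{−0.2665}
= 0.2565·0.766031 = 0.196471

Final: 0.196471


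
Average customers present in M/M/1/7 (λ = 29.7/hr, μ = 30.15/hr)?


ρ = 29.7/30.15 = 0.9851
L = ρ[1 − (K+1)ρ^K + Kρ^(K+1)] / [(1−ρ)(1−ρ^(K+1))]
Numerator: 0.9851·(1 − 8·0.900086 + 7·0.886652) = 0.005788
Denominator: (0.01493)·(0.113348) = 0.001692
L = 0.005788/0.001692 = 3.4211

Final: 3.4211


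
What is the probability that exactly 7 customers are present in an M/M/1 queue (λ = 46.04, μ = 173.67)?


ρ = 46.04/173.67 = 0.2651
P_n = (1−ρ)·ρ^n = (1 − 0.2651)·0.2651^7 = 0.7349·0.00009202 = 0.00006762

Final: 0.00006762


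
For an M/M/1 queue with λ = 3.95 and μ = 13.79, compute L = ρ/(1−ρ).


ρ = λ/μ = 3.95/13.79 = 0.2864
L = ρ/(1−ρ) = 0.2864/(1 − 0.2864) = 0.2864/0.7136 = 0.4014

Final: 0.4014


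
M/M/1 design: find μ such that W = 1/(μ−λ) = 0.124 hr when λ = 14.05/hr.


W = 1/(μ−λ) ⇒ μ − λ = 1/W = 1/0.124 = 8.0645
μ = λ + 1/W = 14.05 + 8.0645 = 22.1145 per hr

Final: 22.1145 /hr


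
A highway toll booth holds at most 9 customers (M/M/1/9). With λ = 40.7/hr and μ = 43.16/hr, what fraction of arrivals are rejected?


ρ = λ/μ = 40.7/43.16 = 0.9430
P_K = (1−ρ)ρ^K/(1−ρ^(K+1)) = (0.05700·0.589680)/(1 − 0.556070)
= 0.033610/0.443930 = 0.075711

Final: 0.075711


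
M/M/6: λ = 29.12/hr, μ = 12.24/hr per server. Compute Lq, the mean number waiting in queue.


a = λ/μ = 2.3791; ρ = a/6 = 0.3965
P₀ = 0.092245
Lq = P₀·a^c·ρ / (c!·(1−ρ)²) = 0.092245·181.32585·0.3965/(720·0.36420)
= 0.02529

Final: 0.02529


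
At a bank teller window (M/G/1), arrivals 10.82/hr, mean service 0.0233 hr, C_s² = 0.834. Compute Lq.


ρ = λ·E[S] = 10.82·0.0233 = 0.2521
Lq = ρ²(1+C_s²)/(2(1−ρ)) = 0.06356·(1+0.834)/(2·0.7479)
= 0.06356·1.8340/1.4958 = 0.07793

Final: 0.07793


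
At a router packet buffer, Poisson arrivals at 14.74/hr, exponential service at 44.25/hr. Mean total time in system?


W = 1/(μ−λ) = 1/(44.25 − 14.74) = 1/29.51 = 0.03389 hr

Final: 0.03389 hr


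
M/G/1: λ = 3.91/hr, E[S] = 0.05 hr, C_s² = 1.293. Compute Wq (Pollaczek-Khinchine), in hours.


ρ = λ·E[S] = 3.91·0.05 = 0.1955
E[S²] = E[S]²(1+C_s²) = 0.05²·(1+1.293) = 0.005733
Wq = λ·E[S²]/(2(1−ρ)) = 3.91·0.005733/(2·0.8045) = 0.01393 hr

Final: 0.01393 hr


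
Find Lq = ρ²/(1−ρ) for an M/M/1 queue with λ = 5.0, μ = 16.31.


ρ = 5.0/16.31 = 0.3066
Lq = ρ²/(1−ρ) = 0.09398/0.6934 = 0.1355

Final: 0.1355


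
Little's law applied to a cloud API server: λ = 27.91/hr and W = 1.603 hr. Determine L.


L = λW = 27.91·1.603 = 44.7397

Final: 44.7397


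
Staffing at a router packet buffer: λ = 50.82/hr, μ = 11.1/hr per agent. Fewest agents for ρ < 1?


Stability requires cμ > λ ⇔ c > λ/μ.
λ/μ = 50.82/11.1 = 4.5784
Minimum integer c = ⌊4.5784⌋ + 1 = 5
Check: 5·11.1 = 55.50 > 50.82, while 4·11.1 = 44.40 ≤ 50.82

Final: 5 servers


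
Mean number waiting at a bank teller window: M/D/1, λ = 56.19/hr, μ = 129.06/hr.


ρ = 56.19/129.06 = 0.4354
M/D/1: Lq = ρ²/(2(1−ρ)) = 0.1896/(2·0.5646) = 0.16786

Final: 0.16786


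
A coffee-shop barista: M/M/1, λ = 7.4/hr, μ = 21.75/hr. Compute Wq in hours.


ρ = 7.4/21.75 = 0.3402
Wq = ρ/(μ−λ) = 0.3402/(21.75 − 7.4) = 0.3402/14.35 = 0.02371 hr

Final: 0.02371 hr


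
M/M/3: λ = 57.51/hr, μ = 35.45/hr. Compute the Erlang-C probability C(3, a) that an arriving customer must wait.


a = λ/μ = 1.6223; ρ = a/3 = 0.5408
P₀ = 0.182226 (from M/M/c formula)
C(c,a) = [a^c/(c!(1−ρ))]·P₀ = [4.26954/(6·0.4592)]·0.182226
= 1.54950·0.182226 = 0.282359

Final: 0.282359


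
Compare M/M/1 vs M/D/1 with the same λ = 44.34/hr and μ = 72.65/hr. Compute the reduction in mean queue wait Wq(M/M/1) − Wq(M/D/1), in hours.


ρ = 44.34/72.65 = 0.6103
Wq(M/M/1) = ρ/(μ−λ) = 0.6103/28.31 = 0.02156 hr
Wq(M/D/1) = ρ/(2(μ−λ)) = 0.01078 hr
Savings = 0.02156 − 0.01078 = 0.01078 hr

Final: 0.01078 hr


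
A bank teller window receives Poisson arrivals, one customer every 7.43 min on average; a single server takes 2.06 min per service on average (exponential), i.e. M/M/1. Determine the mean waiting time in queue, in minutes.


λ = 60/7.43 = 8.0754 /hr
μ = 60/2.06 = 29.1262 /hr
ρ = λ/μ = 8.0754/29.1262 = 0.2773
Wq = ρ/(μ−λ) = 0.2773/(29.1262−8.0754) = 0.01317 hr
In minutes: 0.01317·60 = 0.7902 min

Final: 0.7902 min


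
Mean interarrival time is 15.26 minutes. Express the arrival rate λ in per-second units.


λ = 1/(interarrival time) in consistent units.
1 second = 0.0166667 min, so λ = 0.0166667/15.26 = 0.001092 per second

Final: 0.001092 /sec


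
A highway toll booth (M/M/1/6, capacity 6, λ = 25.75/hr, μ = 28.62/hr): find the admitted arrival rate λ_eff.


ρ = 0.8997; P_K = (1−ρ)ρ^6/(1−ρ^7) = 0.101758
λ_eff = λ(1 − P_K) = 25.75·(1 − 0.101758) = 25.75·0.898242 = 23.1297 /hr

Final: 23.1297 /hr


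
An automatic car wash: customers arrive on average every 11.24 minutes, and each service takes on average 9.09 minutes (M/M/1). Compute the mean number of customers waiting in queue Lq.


λ = 60/11.24 = 5.3381 /hr
μ = 60/9.09 = 6.6007 /hr
ρ = λ/μ = 5.3381/6.6007 = 0.8087
Lq = ρ²/(1−ρ) = 0.6540/0.1913 = 3.4192

Final: 3.4192


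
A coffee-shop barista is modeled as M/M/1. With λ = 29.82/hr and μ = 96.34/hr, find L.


ρ = λ/μ = 29.82/96.34 = 0.3095
L = ρ/(1−ρ) = 0.3095/(1 − 0.3095) = 0.3095/0.6905 = 0.4483

Final: 0.4483


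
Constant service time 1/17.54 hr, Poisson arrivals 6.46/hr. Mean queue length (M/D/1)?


ρ = 6.46/17.54 = 0.3683
M/D/1: Lq = ρ²/(2(1−ρ)) = 0.1356/(2·0.6317) = 0.10737

Final: 0.10737


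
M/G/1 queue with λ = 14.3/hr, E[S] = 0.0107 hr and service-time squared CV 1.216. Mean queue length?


ρ = λ·E[S] = 14.3·0.0107 = 0.1530
Lq = ρ²(1+C_s²)/(2(1−ρ)) = 0.02341·(1+1.216)/(2·0.8470)
= 0.02341·2.2160/1.6940 = 0.03063

Final: 0.03063


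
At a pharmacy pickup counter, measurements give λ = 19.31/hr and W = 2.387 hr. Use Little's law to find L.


L = λW = 19.31·2.387 = 46.0930

Final: 46.0930


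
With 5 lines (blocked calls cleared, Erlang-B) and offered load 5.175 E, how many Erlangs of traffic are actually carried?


B(5,5.175) = 0.298902 (Erlang-B)
Carried load = a(1 − B) = 5.175·(1 − 0.298902) = 5.175·0.701098 = 3.6282 E

Final: 3.6282 Erlangs


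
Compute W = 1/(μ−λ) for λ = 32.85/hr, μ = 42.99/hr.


W = 1/(μ−λ) = 1/(42.99 − 32.85) = 1/10.14 = 0.09862 hr

Final: 0.09862 hr


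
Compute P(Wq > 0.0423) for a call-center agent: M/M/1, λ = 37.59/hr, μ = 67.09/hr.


ρ = 37.59/67.09 = 0.5603
P(Wq > t) = ρ·e^{−(μ−λ)t} = 0.5603·e^{−1.2478}
= 0.5603·0.287121 = 0.160872

Final: 0.160872


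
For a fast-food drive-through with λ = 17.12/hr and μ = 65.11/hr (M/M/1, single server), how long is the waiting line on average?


ρ = 17.12/65.11 = 0.2629
Lq = ρ²/(1−ρ) = 0.06914/0.7371 = 0.09380

Final: 0.09380


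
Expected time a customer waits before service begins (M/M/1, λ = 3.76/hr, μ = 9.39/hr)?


ρ = 3.76/9.39 = 0.4004
Wq = ρ/(μ−λ) = 0.4004/(9.39 − 3.76) = 0.4004/5.63 = 0.07112 hr

Final: 0.07112 hr


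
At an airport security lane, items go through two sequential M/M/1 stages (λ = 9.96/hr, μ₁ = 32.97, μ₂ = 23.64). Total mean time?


Each node sees arrival rate λ = 9.96/hr (tandem ⇒ throughput preserved).
W₁ = 1/(μ₁−λ) = 1/(32.97−9.96) = 0.04346 hr
W₂ = 1/(μ₂−λ) = 1/(23.64−9.96) = 0.07310 hr
W_total = W₁ + W₂ = 0.04346 + 0.07310 = 0.11656 hr

Final: 0.11656 hr


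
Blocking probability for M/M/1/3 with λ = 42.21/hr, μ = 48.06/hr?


ρ = λ/μ = 42.21/48.06 = 0.8783
P_K = (1−ρ)ρ^K/(1−ρ^(K+1)) = (0.1217·0.677477)/(1 − 0.595013)
= 0.082464/0.404987 = 0.203622

Final: 0.203622


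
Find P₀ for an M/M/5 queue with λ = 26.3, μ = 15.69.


a = λ/μ = 26.3/15.69 = 1.6762; ρ = a/c = 0.3352
Σ_{k=0}^{4} a^k/k! (terms k=0..4) = 1.00000 + 1.67623 + 1.40487 + 0.78496 + 0.32894 = 5.19500
Tail: a^5/(5!(1−ρ)) = 13.23317/(120·0.6648) = 0.16589
P₀ = 1/(5.19500 + 0.16589) = 1/5.36089 = 0.186536

Final: 0.186536


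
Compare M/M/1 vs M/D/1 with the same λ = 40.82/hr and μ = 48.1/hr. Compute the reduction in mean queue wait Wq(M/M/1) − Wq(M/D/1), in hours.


ρ = 40.82/48.1 = 0.8486
Wq(M/M/1) = ρ/(μ−λ) = 0.8486/7.28 = 0.11657 hr
Wq(M/D/1) = ρ/(2(μ−λ)) = 0.05829 hr
Savings = 0.11657 − 0.05829 = 0.05829 hr

Final: 0.05829 hr


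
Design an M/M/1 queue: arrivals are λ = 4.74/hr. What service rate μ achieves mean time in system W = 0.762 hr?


W = 1/(μ−λ) ⇒ μ − λ = 1/W = 1/0.762 = 1.3123
μ = λ + 1/W = 4.74 + 1.3123 = 6.0523 per hr

Final: 6.0523 /hr


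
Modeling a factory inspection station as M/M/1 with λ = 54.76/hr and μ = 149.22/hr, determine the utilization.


ρ = λ/μ = 54.76/149.22 = 0.3670

Final: 0.3670


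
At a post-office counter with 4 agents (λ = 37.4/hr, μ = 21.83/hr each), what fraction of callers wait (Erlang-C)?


a = λ/μ = 1.7132; ρ = a/4 = 0.4283
P₀ = 0.177090 (from M/M/c formula)
C(c,a) = [a^c/(c!(1−ρ))]·P₀ = [8.61532/(24·0.5717)]·0.177090
= 0.62791·0.177090 = 0.111197

Final: 0.111197


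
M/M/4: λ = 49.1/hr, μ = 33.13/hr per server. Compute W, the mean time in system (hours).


a = 1.4820; ρ = 0.3705; P₀ = 0.225117
Lq = P₀·a^c·ρ/(c!(1−ρ)²) = 0.04231
Wq = Lq/λ = 0.04231/49.1 = 0.0008617 hr
W = Wq + 1/μ = 0.0008617 + 0.03018 = 0.03105 hr

Final: 0.03105 hr


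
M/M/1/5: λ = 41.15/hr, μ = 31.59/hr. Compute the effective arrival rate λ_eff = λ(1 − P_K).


ρ = 1.3026; P_K = (1−ρ)ρ^5/(1−ρ^6) = 0.292110
λ_eff = λ(1 − P_K) = 41.15·(1 − 0.292110) = 41.15·0.707890 = 29.1297 /hr

Final: 29.1297 /hr


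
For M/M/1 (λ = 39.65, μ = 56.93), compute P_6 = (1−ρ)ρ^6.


ρ = 39.65/56.93 = 0.6965
P_n = (1−ρ)·ρ^n = (1 − 0.6965)·0.6965^6 = 0.3035·0.114133 = 0.034643

Final: 0.034643


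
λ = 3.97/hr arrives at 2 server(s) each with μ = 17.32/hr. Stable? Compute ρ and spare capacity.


Total capacity cμ = 2·17.32 = 34.64/hr
ρ = λ/(cμ) = 3.97/34.64 = 0.1146
Stable ⇔ ρ < 1: YES
Spare capacity = cμ − λ = 34.64 − 3.97 = 30.67/hr

Final: ρ = 0.1146; stable; margin = 30.67/hr


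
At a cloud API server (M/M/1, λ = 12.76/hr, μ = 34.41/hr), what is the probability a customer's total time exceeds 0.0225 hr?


W ~ Exponential(μ−λ) for M/M/1.
μ − λ = 34.41 − 12.76 = 21.6500
P(W > t) = e^{−(μ−λ)t} = e^{−0.4871} = 0.614390

Final: 0.614390


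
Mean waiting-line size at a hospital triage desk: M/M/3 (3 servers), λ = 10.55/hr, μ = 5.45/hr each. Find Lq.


a = λ/μ = 1.9358; ρ = a/3 = 0.6453
P₀ = 0.121692
Lq = P₀·a^c·ρ / (c!·(1−ρ)²) = 0.121692·7.25384·0.6453/(6·0.12584)
= 0.75439

Final: 0.75439


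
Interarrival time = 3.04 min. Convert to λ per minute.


λ = 1/(interarrival time) in consistent units.
1 minute = 1 min, so λ = 1/3.04 = 0.3289 per minute

Final: 0.3289 /min


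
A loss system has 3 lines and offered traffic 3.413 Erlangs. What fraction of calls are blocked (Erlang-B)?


B(c,a) = (a^c/c!) / Σ_{k=0}^{c} a^k/k!
a^3/3! = 6.626094
Σ terms (k=0..3): 1.00000 + 3.41300 + 5.82428 + 6.62609 = 16.863379
B = 6.626094/16.863379 = 0.392928

Final: 0.392928


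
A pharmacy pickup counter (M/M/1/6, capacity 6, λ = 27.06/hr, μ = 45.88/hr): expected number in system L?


ρ = 27.06/45.88 = 0.5898
L = ρ[1 − (K+1)ρ^K + Kρ^(K+1)] / [(1−ρ)(1−ρ^(K+1))]
Numerator: 0.5898·(1 − 7·0.042095 + 6·0.024827) = 0.503867
Denominator: (0.4102)·(0.975173) = 0.400016
L = 0.503867/0.400016 = 1.2596

Final: 1.2596


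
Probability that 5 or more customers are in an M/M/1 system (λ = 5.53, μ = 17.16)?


ρ = 5.53/17.16 = 0.3223
P(N ≥ n) = ρ^n = 0.3223^5 = 0.003476

Final: 0.003476


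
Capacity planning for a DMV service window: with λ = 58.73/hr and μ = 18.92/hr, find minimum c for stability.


Stability requires cμ > λ ⇔ c > λ/μ.
λ/μ = 58.73/18.92 = 3.1041
Minimum integer c = ⌊3.1041⌋ + 1 = 4
Check: 4·18.92 = 75.68 > 58.73, while 3·18.92 = 56.76 ≤ 58.73

Final: 4 servers


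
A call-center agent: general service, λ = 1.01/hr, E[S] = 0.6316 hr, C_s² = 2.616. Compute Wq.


ρ = λ·E[S] = 1.01·0.6316 = 0.6379
E[S²] = E[S]²(1+C_s²) = 0.6316²·(1+2.616) = 1.442490
Wq = λ·E[S²]/(2(1−ρ)) = 1.01·1.442490/(2·0.3621) = 2.01185 hr

Final: 2.01185 hr


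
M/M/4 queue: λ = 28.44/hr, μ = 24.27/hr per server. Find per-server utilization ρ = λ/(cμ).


ρ = λ/(cμ) = 28.44/(4·24.27) = 28.44/97.08 = 0.2930

Final: 0.2930


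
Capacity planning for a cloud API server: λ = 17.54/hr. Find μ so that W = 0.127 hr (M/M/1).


W = 1/(μ−λ) ⇒ μ − λ = 1/W = 1/0.127 = 7.8740
μ = λ + 1/W = 17.54 + 7.8740 = 25.4140 per hr

Final: 25.4140 /hr


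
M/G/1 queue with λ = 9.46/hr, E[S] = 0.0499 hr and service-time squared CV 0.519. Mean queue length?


ρ = λ·E[S] = 9.46·0.0499 = 0.4721
Lq = ρ²(1+C_s²)/(2(1−ρ)) = 0.2228·(1+0.519)/(2·0.5279)
= 0.2228·1.5190/1.0559 = 0.32057

Final: 0.32057


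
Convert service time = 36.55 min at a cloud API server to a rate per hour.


μ = 1/(service time) in consistent units.
1 hour = 60 min, so μ = 60/36.55 = 1.6416 per hour

Final: 1.6416 /hr


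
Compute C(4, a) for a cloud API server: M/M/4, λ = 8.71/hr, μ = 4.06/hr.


a = λ/μ = 2.1453; ρ = a/4 = 0.5363
P₀ = 0.111165 (from M/M/c formula)
C(c,a) = [a^c/(c!(1−ρ))]·P₀ = [21.18207/(24·0.4637)]·0.111165
= 1.90348·0.111165 = 0.211601

Final: 0.211601


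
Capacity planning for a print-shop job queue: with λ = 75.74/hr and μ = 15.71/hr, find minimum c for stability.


Stability requires cμ > λ ⇔ c > λ/μ.
λ/μ = 75.74/15.71 = 4.8211
Minimum integer c = ⌊4.8211⌋ + 1 = 5
Check: 5·15.71 = 78.55 > 75.74, while 4·15.71 = 62.84 ≤ 75.74

Final: 5 servers


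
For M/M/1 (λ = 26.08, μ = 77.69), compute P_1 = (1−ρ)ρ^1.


ρ = 26.08/77.69 = 0.3357
P_n = (1−ρ)·ρ^n = (1 − 0.3357)·0.3357^1 = 0.6643·0.335693 = 0.223003

Final: 0.223003


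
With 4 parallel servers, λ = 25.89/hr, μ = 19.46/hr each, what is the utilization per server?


ρ = λ/(cμ) = 25.89/(4·19.46) = 25.89/77.84 = 0.3326

Final: 0.3326


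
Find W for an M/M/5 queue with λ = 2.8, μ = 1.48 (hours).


a = 1.8919; ρ = 0.3784; P₀ = 0.149951
Lq = P₀·a^c·ρ/(c!(1−ρ)²) = 0.02966
Wq = Lq/λ = 0.02966/2.8 = 0.01059 hr
W = Wq + 1/μ = 0.01059 + 0.67568 = 0.68627 hr

Final: 0.68627 hr


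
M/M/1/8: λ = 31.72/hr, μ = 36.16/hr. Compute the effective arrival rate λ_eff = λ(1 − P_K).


ρ = 0.8772; P_K = (1−ρ)ρ^8/(1−ρ^9) = 0.062175
λ_eff = λ(1 − P_K) = 31.72·(1 − 0.062175) = 31.72·0.937825 = 29.7478 /hr

Final: 29.7478 /hr


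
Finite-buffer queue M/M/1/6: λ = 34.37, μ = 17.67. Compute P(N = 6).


ρ = λ/μ = 34.37/17.67 = 1.9451
P_K = (1−ρ)ρ^K/(1−ρ^(K+1)) = (-0.9451·54.157411)/(1 − 105.341835)
= -51.184424/-104.341835 = 0.490546

Final: 0.490546


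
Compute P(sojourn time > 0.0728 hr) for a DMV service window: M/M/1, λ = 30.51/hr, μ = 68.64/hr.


W ~ Exponential(μ−λ) for M/M/1.
μ − λ = 68.64 − 30.51 = 38.1300
P(W > t) = e^{−(μ−λ)t} = e^{−2.7759} = 0.062296

Final: 0.062296


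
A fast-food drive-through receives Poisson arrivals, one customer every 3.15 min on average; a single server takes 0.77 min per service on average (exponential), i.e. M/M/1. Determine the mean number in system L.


λ = 60/3.15 = 19.0476 /hr
μ = 60/0.77 = 77.9221 /hr
ρ = λ/μ = 19.0476/77.9221 = 0.2444
L = ρ/(1−ρ) = 0.2444/0.7556 = 0.3235

Final: 0.3235


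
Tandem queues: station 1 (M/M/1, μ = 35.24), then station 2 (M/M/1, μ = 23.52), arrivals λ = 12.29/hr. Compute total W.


Each node sees arrival rate λ = 12.29/hr (tandem ⇒ throughput preserved).
W₁ = 1/(μ₁−λ) = 1/(35.24−12.29) = 0.04357 hr
W₂ = 1/(μ₂−λ) = 1/(23.52−12.29) = 0.08905 hr
W_total = W₁ + W₂ = 0.04357 + 0.08905 = 0.13262 hr

Final: 0.13262 hr


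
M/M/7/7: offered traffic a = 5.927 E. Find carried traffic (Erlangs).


B(7,5.927) = 0.180301 (Erlang-B)
Carried load = a(1 − B) = 5.927·(1 − 0.180301) = 5.927·0.819699 = 4.8584 E

Final: 4.8584 Erlangs


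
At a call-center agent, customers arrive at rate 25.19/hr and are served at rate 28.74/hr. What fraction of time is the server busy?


ρ = λ/μ = 25.19/28.74 = 0.8765

Final: 0.8765


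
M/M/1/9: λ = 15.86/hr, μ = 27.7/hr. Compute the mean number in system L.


ρ = 15.86/27.7 = 0.5726
L = ρ[1 − (K+1)ρ^K + Kρ^(K+1)] / [(1−ρ)(1−ρ^(K+1))]
Numerator: 0.5726·(1 − 10·0.006613 + 9·0.003786) = 0.554210
Denominator: (0.4274)·(0.996214) = 0.425818
L = 0.554210/0.425818 = 1.3015

Final: 1.3015


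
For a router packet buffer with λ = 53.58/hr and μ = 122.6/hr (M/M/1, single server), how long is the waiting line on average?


ρ = 53.58/122.6 = 0.4370
Lq = ρ²/(1−ρ) = 0.1910/0.5630 = 0.3393

Final: 0.3393


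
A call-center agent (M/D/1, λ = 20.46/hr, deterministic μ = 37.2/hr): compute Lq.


ρ = 20.46/37.2 = 0.5500
M/D/1: Lq = ρ²/(2(1−ρ)) = 0.3025/(2·0.4500) = 0.33611

Final: 0.33611


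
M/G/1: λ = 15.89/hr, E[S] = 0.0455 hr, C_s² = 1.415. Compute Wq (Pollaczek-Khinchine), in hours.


ρ = λ·E[S] = 15.89·0.0455 = 0.7230
E[S²] = E[S]²(1+C_s²) = 0.0455²·(1+1.415) = 0.005000
Wq = λ·E[S²]/(2(1−ρ)) = 15.89·0.005000/(2·0.2770) = 0.14340 hr

Final: 0.14340 hr


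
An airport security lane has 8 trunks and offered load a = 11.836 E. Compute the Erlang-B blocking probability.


B(c,a) = (a^c/c!) / Σ_{k=0}^{c} a^k/k!
a^8/8! = 9552.545797
Σ terms (k=0..8): 1.00000 + 11.83600 + 70.04545 + 276.35264 + 817.72746 + 1935.72445 + 3818.53911 + 6456.60412 + 9552.54580 = 22940.375030
B = 9552.545797/22940.375030 = 0.416408

Final: 0.416408


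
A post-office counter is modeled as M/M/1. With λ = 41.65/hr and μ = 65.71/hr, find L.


ρ = λ/μ = 41.65/65.71 = 0.6338
L = ρ/(1−ρ) = 0.6338/(1 − 0.6338) = 0.6338/0.3662 = 1.7311

Final: 1.7311


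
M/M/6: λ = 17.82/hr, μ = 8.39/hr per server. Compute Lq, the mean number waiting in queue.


a = λ/μ = 2.1240; ρ = a/6 = 0.3540
P₀ = 0.119303
Lq = P₀·a^c·ρ / (c!·(1−ρ)²) = 0.119303·91.80671·0.3540/(720·0.41733)
= 0.01290

Final: 0.01290


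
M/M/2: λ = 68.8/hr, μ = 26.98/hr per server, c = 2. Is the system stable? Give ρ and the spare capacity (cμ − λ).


Total capacity cμ = 2·26.98 = 53.96/hr
ρ = λ/(cμ) = 68.8/53.96 = 1.2750
Stable ⇔ ρ < 1: NO
Spare capacity = cμ − λ = 53.96 − 68.8 = -14.84/hr

Final: ρ = 1.2750; unstable; margin = -14.84/hr


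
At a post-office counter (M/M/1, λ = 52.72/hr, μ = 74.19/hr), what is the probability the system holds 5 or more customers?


ρ = 52.72/74.19 = 0.7106
P(N ≥ n) = ρ^n = 0.7106^5 = 0.181197

Final: 0.181197


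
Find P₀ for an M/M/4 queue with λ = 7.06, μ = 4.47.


a = λ/μ = 7.06/4.47 = 1.5794; ρ = a/c = 0.3949
Σ_{k=0}^{3} a^k/k! (terms k=0..3) = 1.00000 + 1.57942 + 1.24728 + 0.65666 = 4.48336
Tail: a^4/(4!(1−ρ)) = 6.22284/(24·0.6051) = 0.42847
P₀ = 1/(4.48336 + 0.42847) = 1/4.91183 = 0.203590

Final: 0.203590


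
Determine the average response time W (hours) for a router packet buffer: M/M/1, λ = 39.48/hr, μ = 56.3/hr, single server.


W = 1/(μ−λ) = 1/(56.3 − 39.48) = 1/16.82 = 0.05945 hr

Final: 0.05945 hr


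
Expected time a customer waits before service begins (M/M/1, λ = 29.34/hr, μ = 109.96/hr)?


ρ = 29.34/109.96 = 0.2668
Wq = ρ/(μ−λ) = 0.2668/(109.96 − 29.34) = 0.2668/80.62 = 0.003310 hr

Final: 0.003310 hr


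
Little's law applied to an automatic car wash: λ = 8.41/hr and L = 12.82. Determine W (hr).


W = L/λ = 12.82/8.41 = 1.5244 hr

Final: 1.5244 hr


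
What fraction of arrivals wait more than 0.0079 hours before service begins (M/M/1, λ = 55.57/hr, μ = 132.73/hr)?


ρ = 55.57/132.73 = 0.4187
P(Wq > t) = ρ·e^{−(μ−λ)t} = 0.4187·e^{−0.6096}
= 0.4187·0.543588 = 0.227584

Final: 0.227584


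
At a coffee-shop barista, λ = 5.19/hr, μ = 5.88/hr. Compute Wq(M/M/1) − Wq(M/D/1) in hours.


ρ = 5.19/5.88 = 0.8827
Wq(M/M/1) = ρ/(μ−λ) = 0.8827/0.6900 = 1.27921 hr
Wq(M/D/1) = ρ/(2(μ−λ)) = 0.63960 hr
Savings = 1.27921 − 0.63960 = 0.63960 hr

Final: 0.63960 hr


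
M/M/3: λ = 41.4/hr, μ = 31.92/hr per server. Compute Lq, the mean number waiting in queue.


a = λ/μ = 1.2970; ρ = a/3 = 0.4323
P₀ = 0.264644
Lq = P₀·a^c·ρ / (c!·(1−ρ)²) = 0.264644·2.18179·0.4323/(6·0.32225)
= 0.12911

Final: 0.12911
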